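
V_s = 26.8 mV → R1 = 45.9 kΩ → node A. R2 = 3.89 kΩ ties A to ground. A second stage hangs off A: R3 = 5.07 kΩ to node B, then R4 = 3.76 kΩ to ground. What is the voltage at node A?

V_A ≈ 1.49 mV

The second stage (R3 + R4 = 8.830 kΩ) loads node A in parallel with R2.
Effective lower resistance at A: R2 ‖ 8.830 = 2.700 kΩ.
So V_A = 26.8 × 0.05556 = 1.489 mV.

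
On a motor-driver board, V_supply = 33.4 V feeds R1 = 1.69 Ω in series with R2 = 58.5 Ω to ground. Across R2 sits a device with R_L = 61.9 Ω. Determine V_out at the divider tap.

R2 ‖ R_L = (58.5 × 61.9)/(58.5 + 61.9) = 30.08 Ω.
Voltage divider with the loaded lower leg: V_out = 33.4 × 30.08/(1.69 + 30.08) = 33.4 × 0.9468 = 31.62 V.

V_out ≈ 31.6 V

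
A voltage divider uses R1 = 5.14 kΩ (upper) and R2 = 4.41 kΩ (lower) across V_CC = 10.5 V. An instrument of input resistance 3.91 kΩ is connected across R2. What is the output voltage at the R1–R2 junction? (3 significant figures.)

V_out ≈ 3.02 V

The load sits in parallel with R2, giving an effective lower resistance R2' = R2·R_L/(R2+R_L) = 2.072 kΩ.
Then V_out = V_CC · R2'/(R1 + R2') = 10.5 × 2.072/7.212 = 3.017 V.
(Unloaded it would be 4.85 V; the load pulls it down.)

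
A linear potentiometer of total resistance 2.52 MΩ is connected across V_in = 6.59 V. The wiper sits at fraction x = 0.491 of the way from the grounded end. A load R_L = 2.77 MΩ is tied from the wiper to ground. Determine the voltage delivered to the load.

V_out ≈ 2.64 V

Lower segment x·R_p = 1.237 MΩ; upper segment (1−x)·R_p = 1.283 MΩ.
(x·R_p) ‖ R_L = 0.8553 MΩ.
Then V_out = V_in · 0.8553/(1.283 + 0.8553) = 2.636 V.
(Unloaded: V_out = x·V_in = 3.24 V.)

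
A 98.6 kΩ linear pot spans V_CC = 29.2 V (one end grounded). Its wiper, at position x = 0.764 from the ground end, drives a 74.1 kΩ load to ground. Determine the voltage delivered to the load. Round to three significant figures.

V_out ≈ 18.0 V

Split the track: R_lower = x·R_p = 75.33 kΩ, R_upper = (1−x)·R_p = 23.27 kΩ.
(x·R_p) ‖ R_L = 37.36 kΩ.
V_out = 29.2 × 37.36/(23.27 + 37.36) = 17.99 V.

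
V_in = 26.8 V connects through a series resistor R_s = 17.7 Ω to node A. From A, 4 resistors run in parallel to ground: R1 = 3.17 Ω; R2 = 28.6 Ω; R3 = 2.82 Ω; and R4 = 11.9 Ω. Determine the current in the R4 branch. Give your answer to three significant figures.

Combine the parallel branches: R_p = (1/3.17 + 1/28.6 + 1/2.82 + 1/11.9)⁻¹ = 1.267 Ω.
V_A = 26.8 × 1.267/18.97 = 1.791 V.
Branch current I = V_A/R4 = 1.791/11.9 = 0.1505 A.
(Check via current divider: I_total = 1.413 A; share G_k/ΣG = 0.1065 → same result.)

I ≈ 0.150 A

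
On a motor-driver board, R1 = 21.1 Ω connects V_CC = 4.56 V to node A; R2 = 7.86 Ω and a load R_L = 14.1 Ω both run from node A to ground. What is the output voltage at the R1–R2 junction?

V_out ≈ 0.880 V

The load sits in parallel with R2, giving an effective lower resistance R2' = R2·R_L/(R2+R_L) = 5.047 Ω.
Then V_out = V_CC · R2'/(R1 + R2') = 4.56 × 5.047/26.15 = 0.8802 V.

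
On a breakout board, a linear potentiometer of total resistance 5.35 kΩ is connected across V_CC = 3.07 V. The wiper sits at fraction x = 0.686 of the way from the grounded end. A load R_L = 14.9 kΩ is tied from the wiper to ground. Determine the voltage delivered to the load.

V_out ≈ 1.95 V

Lower segment x·R_p = 3.670 kΩ; upper segment (1−x)·R_p = 1.680 kΩ.
R_L loads the lower segment: effective lower R = 2.945 kΩ.
V_out = 3.07 × 2.945/(1.680 + 2.945) = 1.955 V.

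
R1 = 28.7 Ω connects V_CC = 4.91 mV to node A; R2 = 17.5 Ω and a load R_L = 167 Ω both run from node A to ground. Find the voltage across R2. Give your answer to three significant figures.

V_out ≈ 1.75 mV

R2 ‖ R_L = (17.5 × 167)/(17.5 + 167) = 15.84 Ω.
Voltage divider with the loaded lower leg: V_out = 4.91 × 15.84/(28.7 + 15.84) = 4.91 × 0.3556 = 1.746 mV.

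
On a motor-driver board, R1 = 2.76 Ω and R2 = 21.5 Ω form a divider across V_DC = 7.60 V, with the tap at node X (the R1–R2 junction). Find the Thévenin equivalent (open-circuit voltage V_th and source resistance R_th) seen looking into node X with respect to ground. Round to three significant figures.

Open-circuit (no load on X): V_th = V_DC · R2/(R1 + R2) = 7.60 × 21.5/(2.760 + 21.5) = 6.735 V.
Looking into X with the source shorted: R_th = R1·R2/(R1+R2) = 2.760 × 21.5/24.26 = 2.446 Ω.

V_th ≈ 6.74 V, R_th ≈ 2.45 Ω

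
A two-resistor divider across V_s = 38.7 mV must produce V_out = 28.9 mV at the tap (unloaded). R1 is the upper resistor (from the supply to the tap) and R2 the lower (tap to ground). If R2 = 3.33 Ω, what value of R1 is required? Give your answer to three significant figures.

V_out/V_s = R2/(R1+R2) = 0.7468.
R1 = R2·(1/k − 1) = 3.33 × 0.3391 = 1.129 Ω.

R1 ≈ 1.13 Ω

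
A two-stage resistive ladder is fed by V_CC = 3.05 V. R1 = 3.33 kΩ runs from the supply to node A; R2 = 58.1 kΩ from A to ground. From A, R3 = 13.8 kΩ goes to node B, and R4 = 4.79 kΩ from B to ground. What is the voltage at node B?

Looking into the second stage from A: R3 + R4 = 18.59 kΩ appears in parallel with R2.
R2 ‖ (R3+R4) = 14.08 kΩ.
So V_A = 3.05 × 0.8088 = 2.467 V.
Then the unloaded second divider: V_B = V_A × R4/(R3+R4) = 2.467 × 0.2577 = 0.6356 V.

V_B ≈ 0.636 V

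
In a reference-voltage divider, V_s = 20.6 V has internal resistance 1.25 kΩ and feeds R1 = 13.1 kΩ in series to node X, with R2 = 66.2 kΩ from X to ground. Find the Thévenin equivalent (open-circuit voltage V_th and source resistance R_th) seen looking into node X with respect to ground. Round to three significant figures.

R1' = 1.25 + 13.1 = 14.35 kΩ (source resistance + R1).
V_th is the unloaded tap voltage: V_s · R2/(R1'+R2) = 20.6 × 0.8218 = 16.93 V.
Zeroing V_s shorts the top of R1' to ground, so R_th = R1' ‖ R2 = 11.79 kΩ.

V_th ≈ 16.9 V, R_th ≈ 11.8 kΩ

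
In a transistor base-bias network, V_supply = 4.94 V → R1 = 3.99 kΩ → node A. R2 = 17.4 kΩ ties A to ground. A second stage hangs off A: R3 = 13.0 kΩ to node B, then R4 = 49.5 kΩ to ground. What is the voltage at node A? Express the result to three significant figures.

V_A ≈ 3.82 V

The second stage (R3 + R4 = 62.50 kΩ) loads node A in parallel with R2.
R2 ‖ (R3+R4) = 13.61 kΩ.
So V_A = 4.94 × 0.7733 = 3.820 V.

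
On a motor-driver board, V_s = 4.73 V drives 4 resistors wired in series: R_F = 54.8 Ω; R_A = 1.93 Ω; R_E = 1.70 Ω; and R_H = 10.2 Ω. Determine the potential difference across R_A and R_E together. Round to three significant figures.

V ≈ 0.250 V

Series total: ΣR = 54.8 + 1.93 + 1.70 + 10.2 = 68.63 Ω.
R_{R_A..R_E} = 1.93 + 1.70 = 3.630 Ω.
By the voltage-divider rule, V = 4.73 × 3.630/68.63 = 0.2502 V.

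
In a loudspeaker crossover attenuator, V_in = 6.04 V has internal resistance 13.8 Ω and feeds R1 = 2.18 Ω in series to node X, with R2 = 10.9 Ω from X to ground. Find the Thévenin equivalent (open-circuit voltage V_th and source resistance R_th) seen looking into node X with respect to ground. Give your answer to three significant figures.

V_th ≈ 2.45 V, R_th ≈ 6.48 Ω

R1' = 13.8 + 2.18 = 15.98 Ω (source resistance + R1).
Open-circuit (no load on X): V_th = V_in · R2/(R1' + R2) = 6.04 × 10.9/(15.98 + 10.9) = 2.449 V.
With V_in suppressed (replaced by a short), R_th = R1' ‖ R2 = (15.98 × 10.9)/(15.98 + 10.9) = 6.480 Ω.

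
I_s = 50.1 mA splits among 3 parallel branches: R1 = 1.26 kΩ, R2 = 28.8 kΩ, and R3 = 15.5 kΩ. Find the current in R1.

Conductances: ΣG = 1/1.26 + 1/28.8 + 1/15.5 = 0.8929 (1/kΩ).
Current divider: I(R1) = I_s · G_k/ΣG = 50.1 × (0.7937/0.8929) = 50.1 × 0.8889 = 44.53 mA.

I ≈ 44.5 mA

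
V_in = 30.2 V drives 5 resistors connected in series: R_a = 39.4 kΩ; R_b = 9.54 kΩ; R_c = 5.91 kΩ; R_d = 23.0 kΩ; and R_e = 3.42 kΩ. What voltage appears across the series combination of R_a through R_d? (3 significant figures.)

V ≈ 28.9 V

Series total: ΣR = 39.4 + 9.54 + 5.91 + 23.0 + 3.42 = 81.27 kΩ.
R_{R_a..R_d} = 39.4 + 9.54 + 5.91 + 23.0 = 77.85 kΩ.
Voltage divider: V = V_in · (77.85 / 81.27) = 30.2 × 0.9579 = 28.93 V.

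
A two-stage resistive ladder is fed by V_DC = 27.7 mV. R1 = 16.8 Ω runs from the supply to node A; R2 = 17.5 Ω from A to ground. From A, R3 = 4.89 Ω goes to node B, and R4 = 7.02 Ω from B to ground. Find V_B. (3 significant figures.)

Looking into the second stage from A: R3 + R4 = 11.91 Ω appears in parallel with R2.
Effective lower resistance at A: R2 ‖ 11.91 = 7.087 Ω.
First divider: V_A = V_DC · 7.087/(16.8 + 7.087) = 8.218 mV.
Stage 2 is unloaded, so V_B = V_A · R4/(R3+R4) = 8.218 × 7.02/11.91 = 4.844 mV.

V_B ≈ 4.84 mV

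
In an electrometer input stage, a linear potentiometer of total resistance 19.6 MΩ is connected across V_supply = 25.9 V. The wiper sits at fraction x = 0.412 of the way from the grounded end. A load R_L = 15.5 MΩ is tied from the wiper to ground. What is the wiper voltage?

Split the track: R_lower = x·R_p = 8.075 MΩ, R_upper = (1−x)·R_p = 11.52 MΩ.
R_L loads the lower segment: effective lower R = 5.309 MΩ.
Then V_out = V_supply · 5.309/(11.52 + 5.309) = 8.168 V.
(Unloaded: V_out = x·V_supply = 10.7 V.)

V_out ≈ 8.17 V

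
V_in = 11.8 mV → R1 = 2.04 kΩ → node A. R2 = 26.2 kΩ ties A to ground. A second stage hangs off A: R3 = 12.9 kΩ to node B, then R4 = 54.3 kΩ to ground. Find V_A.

V_A ≈ 10.6 mV

Looking into the second stage from A: R3 + R4 = 67.20 kΩ appears in parallel with R2.
Effective lower resistance at A: R2 ‖ 67.20 = 18.85 kΩ.
V_A = 11.8 × 18.85/(2.04 + 18.85) = 10.65 mV.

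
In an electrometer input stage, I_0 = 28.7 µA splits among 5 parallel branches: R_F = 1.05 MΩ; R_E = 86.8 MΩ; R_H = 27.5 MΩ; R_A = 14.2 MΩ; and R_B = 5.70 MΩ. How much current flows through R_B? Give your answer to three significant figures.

Conductances: ΣG = 1/1.05 + 1/86.8 + 1/27.5 + 1/14.2 + 1/5.70 = 1.246 (1/MΩ).
Current divider: I(R_B) = I_0 · G_k/ΣG = 28.7 × (0.1754/1.246) = 28.7 × 0.1408 = 4.041 µA.

I ≈ 4.04 µA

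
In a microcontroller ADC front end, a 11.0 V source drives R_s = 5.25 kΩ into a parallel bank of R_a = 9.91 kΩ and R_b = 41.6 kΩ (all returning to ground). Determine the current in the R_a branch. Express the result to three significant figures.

Equivalent of the parallel group: R_p = 8.003 kΩ.
V_A = 11.0 × 8.003/13.25 = 6.643 V.
Branch current I = V_A/R_a = 6.643/9.91 = 0.6703 mA.

I ≈ 0.670 mA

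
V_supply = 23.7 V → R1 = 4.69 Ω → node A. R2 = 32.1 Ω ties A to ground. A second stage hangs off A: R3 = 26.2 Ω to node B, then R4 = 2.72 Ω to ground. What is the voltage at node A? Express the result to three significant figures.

V_A ≈ 18.1 V

Node A sees R2 in parallel with the series input of stage 2, R3 + R4 = 28.92 Ω.
Effective lower resistance at A: R2 ‖ 28.92 = 15.21 Ω.
V_A = 23.7 × 15.21/(4.69 + 15.21) = 18.12 V.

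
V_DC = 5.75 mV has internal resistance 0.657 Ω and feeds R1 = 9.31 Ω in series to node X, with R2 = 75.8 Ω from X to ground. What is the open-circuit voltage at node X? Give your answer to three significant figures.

R1' = 0.657 + 9.31 = 9.967 Ω (source resistance + R1).
With X open, the divider is unloaded: V_th = 5.75 × 75.8/85.77 = 5.082 mV.

V_th ≈ 5.08 mV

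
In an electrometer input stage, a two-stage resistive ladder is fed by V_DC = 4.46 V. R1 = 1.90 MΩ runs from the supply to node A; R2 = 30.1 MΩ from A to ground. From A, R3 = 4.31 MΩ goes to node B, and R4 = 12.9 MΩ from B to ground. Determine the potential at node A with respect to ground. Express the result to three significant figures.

V_A ≈ 3.80 V

Node A sees R2 in parallel with the series input of stage 2, R3 + R4 = 17.21 MΩ.
R2 ‖ (R3+R4) = 10.95 MΩ.
So V_A = 4.46 × 0.8521 = 3.801 V.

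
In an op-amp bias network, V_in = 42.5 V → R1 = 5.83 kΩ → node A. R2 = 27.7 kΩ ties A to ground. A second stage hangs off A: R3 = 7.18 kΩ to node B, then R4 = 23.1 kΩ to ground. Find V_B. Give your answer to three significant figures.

The second stage (R3 + R4 = 30.28 kΩ) loads node A in parallel with R2.
R2 ‖ (R3+R4) = 14.47 kΩ.
First divider: V_A = V_in · 14.47/(5.83 + 14.47) = 30.29 V.
V_B = V_A × 0.7629 = 23.11 V.

V_B ≈ 23.1 V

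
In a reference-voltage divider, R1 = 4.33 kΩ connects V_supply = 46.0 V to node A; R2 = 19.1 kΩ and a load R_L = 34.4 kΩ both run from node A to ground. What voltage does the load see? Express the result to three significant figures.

V_out ≈ 34.0 V

R2 ‖ R_L = (19.1 × 34.4)/(19.1 + 34.4) = 12.28 kΩ.
Now apply the divider: V_out = 46.0 × 0.7393 = 34.01 V.
(Unloaded it would be 37.5 V; the load pulls it down.)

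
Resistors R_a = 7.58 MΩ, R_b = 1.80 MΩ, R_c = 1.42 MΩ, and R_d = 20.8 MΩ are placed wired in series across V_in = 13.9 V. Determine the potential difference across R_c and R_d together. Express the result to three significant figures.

V ≈ 9.77 V

Series total: ΣR = 7.58 + 1.80 + 1.42 + 20.8 = 31.60 MΩ.
R_{R_c..R_d} = 1.42 + 20.8 = 22.22 MΩ.
V = V_in · R/ΣR = 13.9 × 0.7032 = 9.774 V.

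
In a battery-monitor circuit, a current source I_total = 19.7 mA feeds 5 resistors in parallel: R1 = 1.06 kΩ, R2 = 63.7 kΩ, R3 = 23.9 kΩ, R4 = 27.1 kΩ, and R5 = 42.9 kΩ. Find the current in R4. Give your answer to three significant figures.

ΣG = 1/1.06 + 1/63.7 + 1/23.9 + 1/27.1 + 1/42.9 = 1.061.
Current divider: I(R4) = I_total · G_k/ΣG = 19.7 × (0.03690/1.061) = 19.7 × 0.03477 = 0.6850 mA.

I ≈ 0.685 mA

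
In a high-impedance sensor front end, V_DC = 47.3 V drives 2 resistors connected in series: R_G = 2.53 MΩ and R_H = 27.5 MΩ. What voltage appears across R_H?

Series total: ΣR = 2.53 + 27.5 = 30.03 MΩ.
By the voltage-divider rule, V = 47.3 × 27.50/30.03 = 43.32 V.

V ≈ 43.3 V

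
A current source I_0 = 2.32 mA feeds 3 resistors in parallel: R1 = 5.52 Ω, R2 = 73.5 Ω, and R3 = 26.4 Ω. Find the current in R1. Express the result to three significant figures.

I ≈ 1.81 mA

Conductances: ΣG = 1/5.52 + 1/73.5 + 1/26.4 = 0.2326 (1/Ω).
R1 takes the fraction G_k/ΣG = 0.1812/0.2326 = 0.7787, so I = 2.32 × 0.7787 = 1.807 mA.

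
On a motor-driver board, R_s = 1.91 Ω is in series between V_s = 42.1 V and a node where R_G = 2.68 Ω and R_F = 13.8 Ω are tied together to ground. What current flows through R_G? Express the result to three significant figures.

I ≈ 8.49 A

Combine the parallel branches: R_p = (1/2.68 + 1/13.8)⁻¹ = 2.244 Ω.
V_A = 42.1 × 2.244/4.154 = 22.74 V.
Branch current I = V_A/R_G = 22.74/2.68 = 8.486 A.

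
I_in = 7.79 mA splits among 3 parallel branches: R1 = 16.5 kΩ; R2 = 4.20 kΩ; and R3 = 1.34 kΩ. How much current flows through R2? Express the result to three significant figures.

Total conductance ΣG = 1/16.5 + 1/4.20 + 1/1.34 = 1.045 (units of 1/kΩ).
R2 takes the fraction G_k/ΣG = 0.2381/1.045 = 0.2278, so I = 7.79 × 0.2278 = 1.775 mA.

I ≈ 1.77 mA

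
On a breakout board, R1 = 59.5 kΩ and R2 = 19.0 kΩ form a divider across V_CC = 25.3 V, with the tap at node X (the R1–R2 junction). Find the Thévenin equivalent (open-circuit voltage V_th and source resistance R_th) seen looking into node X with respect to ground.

With X open, the divider is unloaded: V_th = 25.3 × 19.0/78.50 = 6.124 V.
Looking into X with the source shorted: R_th = R1·R2/(R1+R2) = 59.50 × 19.0/78.50 = 14.40 kΩ.

V_th ≈ 6.12 V, R_th ≈ 14.4 kΩ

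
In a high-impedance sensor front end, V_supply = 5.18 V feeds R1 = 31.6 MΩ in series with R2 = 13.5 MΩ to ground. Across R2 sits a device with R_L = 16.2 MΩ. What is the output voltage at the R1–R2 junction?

V_out ≈ 0.979 V

The load sits in parallel with R2, giving an effective lower resistance R2' = R2·R_L/(R2+R_L) = 7.364 MΩ.
Voltage divider with the loaded lower leg: V_out = 5.18 × 7.364/(31.6 + 7.364) = 5.18 × 0.1890 = 0.9790 V.
(Unloaded it would be 1.55 V; the load pulls it down.)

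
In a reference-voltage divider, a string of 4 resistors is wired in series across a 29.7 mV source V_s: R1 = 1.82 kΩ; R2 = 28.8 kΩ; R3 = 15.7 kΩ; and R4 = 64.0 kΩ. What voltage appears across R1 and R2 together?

V ≈ 8.24 mV

ΣR = 1.82 + 28.8 + 15.7 + 64.0 = 110.3 kΩ.
R_{R1..R2} = 1.82 + 28.8 = 30.62 kΩ.
Voltage divider: V = V_s · (30.62 / 110.3) = 29.7 × 0.2776 = 8.243 mV.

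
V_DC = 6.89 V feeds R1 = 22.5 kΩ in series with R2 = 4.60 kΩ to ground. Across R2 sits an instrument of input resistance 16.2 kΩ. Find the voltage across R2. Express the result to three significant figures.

V_out ≈ 0.946 V

The load sits in parallel with R2, giving an effective lower resistance R2' = R2·R_L/(R2+R_L) = 3.583 kΩ.
Then V_out = V_DC · R2'/(R1 + R2') = 6.89 × 3.583/26.08 = 0.9464 V.
(Unloaded it would be 1.17 V; the load pulls it down.)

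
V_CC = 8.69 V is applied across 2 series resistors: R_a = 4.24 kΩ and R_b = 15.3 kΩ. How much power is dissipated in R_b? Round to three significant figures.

The common current is I = 8.69/19.54 = 0.4447 mA.
V(R_b) = I·R = 6.804 V; P = V·I = 6.804 × 0.4447 = 3.026 mW.

P ≈ 3.03 mW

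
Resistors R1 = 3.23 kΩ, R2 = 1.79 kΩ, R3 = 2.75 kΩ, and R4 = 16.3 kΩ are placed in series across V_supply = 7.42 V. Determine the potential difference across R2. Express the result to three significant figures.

Total series resistance ΣR = 3.23 + 1.79 + 2.75 + 16.3 = 24.07 kΩ.
By the voltage-divider rule, V = 7.42 × 1.790/24.07 = 0.5518 V.

V ≈ 0.552 V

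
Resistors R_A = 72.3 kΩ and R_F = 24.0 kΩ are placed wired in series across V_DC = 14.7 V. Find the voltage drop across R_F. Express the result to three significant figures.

V ≈ 3.66 V

ΣR = 72.3 + 24.0 = 96.30 kΩ.
V = V_DC · R/ΣR = 14.7 × 0.2492 = 3.664 V.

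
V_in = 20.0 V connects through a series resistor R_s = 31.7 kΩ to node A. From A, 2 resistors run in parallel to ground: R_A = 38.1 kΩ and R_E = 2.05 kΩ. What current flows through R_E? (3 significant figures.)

Parallel bank: R_p = 1/(1/38.1 + 1/2.05) = 1.945 kΩ.
V_A by voltage divider: V_A = 20.0 × 1.945/(31.7 + 1.945) = 1.156 V.
Branch current I = V_A/R_E = 1.156/2.05 = 0.5641 mA.
(Equivalently: I_total = 0.5944 mA, then current-divider fraction G_k/ΣG = 0.9489.)

I ≈ 0.564 mA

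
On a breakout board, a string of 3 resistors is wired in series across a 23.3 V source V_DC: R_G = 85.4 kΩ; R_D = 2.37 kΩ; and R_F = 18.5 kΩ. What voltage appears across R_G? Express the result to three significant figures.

ΣR = 85.4 + 2.37 + 18.5 = 106.3 kΩ.
By the voltage-divider rule, V = 23.3 × 85.40/106.3 = 18.72 V.

V ≈ 18.7 V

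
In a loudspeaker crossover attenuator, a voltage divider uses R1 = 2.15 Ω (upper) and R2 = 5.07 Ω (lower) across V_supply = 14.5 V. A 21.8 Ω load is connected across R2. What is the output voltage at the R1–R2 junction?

First combine the lower leg with the load: R2 ‖ R_L = 4.113 Ω.
Now apply the divider: V_out = 14.5 × 0.6567 = 9.523 V.
(Unloaded it would be 10.2 V; the load pulls it down.)

V_out ≈ 9.52 V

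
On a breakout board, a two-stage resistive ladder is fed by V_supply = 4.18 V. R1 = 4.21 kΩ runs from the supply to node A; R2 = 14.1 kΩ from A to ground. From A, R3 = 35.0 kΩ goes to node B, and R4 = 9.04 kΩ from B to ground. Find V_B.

V_B ≈ 0.615 V

Looking into the second stage from A: R3 + R4 = 44.04 kΩ appears in parallel with R2.
Effective lower resistance at A: R2 ‖ 44.04 = 10.68 kΩ.
First divider: V_A = V_supply · 10.68/(4.21 + 10.68) = 2.998 V.
Then the unloaded second divider: V_B = V_A × R4/(R3+R4) = 2.998 × 0.2053 = 0.6154 V.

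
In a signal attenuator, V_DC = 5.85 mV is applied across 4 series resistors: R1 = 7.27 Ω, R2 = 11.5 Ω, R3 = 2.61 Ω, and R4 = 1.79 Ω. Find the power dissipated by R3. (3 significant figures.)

P ≈ 0.166 µW

The common current is I = 5.85/23.17 = 0.2525 mA.
V(R3) = I·R = 0.6590 mV; P = V·I = 0.6590 × 0.2525 = 0.1664 µW.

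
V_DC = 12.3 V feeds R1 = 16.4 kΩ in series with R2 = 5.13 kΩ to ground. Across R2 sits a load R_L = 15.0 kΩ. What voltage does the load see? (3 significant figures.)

V_out ≈ 2.33 V

The load sits in parallel with R2, giving an effective lower resistance R2' = R2·R_L/(R2+R_L) = 3.823 kΩ.
Now apply the divider: V_out = 12.3 × 0.1890 = 2.325 V.
(Unloaded it would be 2.93 V; the load pulls it down.)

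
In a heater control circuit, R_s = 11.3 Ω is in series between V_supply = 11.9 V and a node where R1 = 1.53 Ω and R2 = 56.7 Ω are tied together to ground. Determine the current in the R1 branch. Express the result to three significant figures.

I ≈ 0.906 A

Combine the parallel branches: R_p = (1/1.53 + 1/56.7)⁻¹ = 1.490 Ω.
V_A = 11.9 × 1.490/12.79 = 1.386 V.
I(R1) = V_A / R1 = 1.386/1.53 = 0.9060 A.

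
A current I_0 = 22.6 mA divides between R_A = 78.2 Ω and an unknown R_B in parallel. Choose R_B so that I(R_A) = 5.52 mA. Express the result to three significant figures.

In a two-way split, I_A/I_0 = R_B/(R_A + R_B).
5.52/22.6 = R_B/(R_A + R_B) → R_B = R_A · (0.2442)/(1 − 0.2442) = 78.2 × 0.3232 = 25.27 Ω.

R_B ≈ 25.3 Ω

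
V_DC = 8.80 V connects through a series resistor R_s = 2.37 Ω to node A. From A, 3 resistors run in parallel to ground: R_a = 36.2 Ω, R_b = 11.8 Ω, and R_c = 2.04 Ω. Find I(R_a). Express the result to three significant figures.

I ≈ 0.100 A

Parallel bank: R_p = 1/(1/36.2 + 1/11.8 + 1/2.04) = 1.660 Ω.
V_A by voltage divider: V_A = 8.80 × 1.660/(2.37 + 1.660) = 3.624 V.
Branch current I = V_A/R_a = 3.624/36.2 = 0.1001 A.
(Equivalently: I_total = 2.184 A, then current-divider fraction G_k/ΣG = 0.04584.)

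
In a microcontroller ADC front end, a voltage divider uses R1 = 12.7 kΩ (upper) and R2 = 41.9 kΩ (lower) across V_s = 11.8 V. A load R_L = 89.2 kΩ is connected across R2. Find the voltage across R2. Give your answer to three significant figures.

V_out ≈ 8.16 V

R2 ‖ R_L = (41.9 × 89.2)/(41.9 + 89.2) = 28.51 kΩ.
Then V_out = V_s · R2'/(R1 + R2') = 11.8 × 28.51/41.21 = 8.163 V.
(Unloaded it would be 9.06 V; the load pulls it down.)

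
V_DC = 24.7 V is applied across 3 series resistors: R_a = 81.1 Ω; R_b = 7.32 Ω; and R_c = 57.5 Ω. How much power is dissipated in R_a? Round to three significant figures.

Series current I = V_DC/ΣR = 24.7/145.9 = 0.1693 A.
V(R_a) = I·R = 13.73 V; P = V·I = 13.73 × 0.1693 = 2.324 W.

P ≈ 2.32 W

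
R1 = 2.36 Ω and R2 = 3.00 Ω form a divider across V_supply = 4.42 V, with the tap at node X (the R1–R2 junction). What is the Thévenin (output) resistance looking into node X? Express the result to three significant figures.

R_th ≈ 1.32 Ω

Zeroing V_supply shorts the top of R1 to ground, so R_th = R1 ‖ R2 = 1.321 Ω.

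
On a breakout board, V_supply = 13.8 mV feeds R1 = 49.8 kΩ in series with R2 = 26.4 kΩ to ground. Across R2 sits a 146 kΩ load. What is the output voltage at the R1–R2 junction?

V_out ≈ 4.28 mV

R2 ‖ R_L = (26.4 × 146)/(26.4 + 146) = 22.36 kΩ.
Voltage divider with the loaded lower leg: V_out = 13.8 × 22.36/(49.8 + 22.36) = 13.8 × 0.3098 = 4.276 mV.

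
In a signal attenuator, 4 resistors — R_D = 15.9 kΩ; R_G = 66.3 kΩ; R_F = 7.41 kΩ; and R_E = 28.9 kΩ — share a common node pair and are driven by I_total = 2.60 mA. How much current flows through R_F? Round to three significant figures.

I ≈ 1.42 mA

Total conductance ΣG = 1/15.9 + 1/66.3 + 1/7.41 + 1/28.9 = 0.2475 (units of 1/kΩ).
Current divider: I(R_F) = I_total · G_k/ΣG = 2.60 × (0.1350/0.2475) = 2.60 × 0.5452 = 1.418 mA.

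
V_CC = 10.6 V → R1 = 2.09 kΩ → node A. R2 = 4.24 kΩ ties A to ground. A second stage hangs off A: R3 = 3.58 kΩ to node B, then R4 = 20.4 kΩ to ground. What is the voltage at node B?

The second stage (R3 + R4 = 23.98 kΩ) loads node A in parallel with R2.
Effective lower resistance at A: R2 ‖ 23.98 = 3.603 kΩ.
First divider: V_A = V_CC · 3.603/(2.09 + 3.603) = 6.709 V.
V_B = V_A × 0.8507 = 5.707 V.

V_B ≈ 5.71 V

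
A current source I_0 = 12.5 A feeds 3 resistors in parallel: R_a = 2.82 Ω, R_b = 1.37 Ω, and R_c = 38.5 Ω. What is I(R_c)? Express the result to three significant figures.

I ≈ 0.292 A

Conductances: ΣG = 1/2.82 + 1/1.37 + 1/38.5 = 1.111 (1/Ω).
R_c takes the fraction G_k/ΣG = 0.02597/1.111 = 0.02339, so I = 12.5 × 0.02339 = 0.2924 A.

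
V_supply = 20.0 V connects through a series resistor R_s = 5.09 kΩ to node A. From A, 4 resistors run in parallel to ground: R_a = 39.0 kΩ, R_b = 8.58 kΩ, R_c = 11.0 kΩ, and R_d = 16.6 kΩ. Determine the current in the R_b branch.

I ≈ 0.935 mA

Parallel bank: R_p = 1/(1/39.0 + 1/8.58 + 1/11.0 + 1/16.6) = 3.409 kΩ.
V_A = 20.0 × 3.409/8.499 = 8.022 V.
Branch current I = V_A/R_b = 8.022/8.58 = 0.9350 mA.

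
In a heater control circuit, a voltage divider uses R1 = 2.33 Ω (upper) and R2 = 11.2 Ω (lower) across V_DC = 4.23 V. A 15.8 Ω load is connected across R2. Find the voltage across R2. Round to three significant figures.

V_out ≈ 3.12 V

The load sits in parallel with R2, giving an effective lower resistance R2' = R2·R_L/(R2+R_L) = 6.554 Ω.
Then V_out = V_DC · R2'/(R1 + R2') = 4.23 × 6.554/8.884 = 3.121 V.
(Unloaded it would be 3.50 V; the load pulls it down.)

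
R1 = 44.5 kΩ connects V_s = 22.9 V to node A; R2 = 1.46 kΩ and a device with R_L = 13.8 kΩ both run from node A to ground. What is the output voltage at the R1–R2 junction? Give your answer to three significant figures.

R2 ‖ R_L = (1.46 × 13.8)/(1.46 + 13.8) = 1.320 kΩ.
Voltage divider with the loaded lower leg: V_out = 22.9 × 1.320/(44.5 + 1.320) = 22.9 × 0.02882 = 0.6599 V.

V_out ≈ 0.660 V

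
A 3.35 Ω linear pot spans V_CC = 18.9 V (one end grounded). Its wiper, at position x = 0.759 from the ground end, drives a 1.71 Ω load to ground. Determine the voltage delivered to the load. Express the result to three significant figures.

Split the track: R_lower = x·R_p = 2.543 Ω, R_upper = (1−x)·R_p = 0.8074 Ω.
R_L loads the lower segment: effective lower R = 1.022 Ω.
Then V_out = V_CC · 1.022/(0.8074 + 1.022) = 10.56 V.
(Unloaded: V_out = x·V_CC = 14.3 V.)

V_out ≈ 10.6 V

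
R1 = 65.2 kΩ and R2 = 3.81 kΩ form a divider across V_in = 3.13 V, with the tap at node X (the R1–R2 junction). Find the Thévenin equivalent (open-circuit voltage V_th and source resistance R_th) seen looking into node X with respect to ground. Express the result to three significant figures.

V_th ≈ 0.173 V, R_th ≈ 3.60 kΩ

Open-circuit (no load on X): V_th = V_in · R2/(R1 + R2) = 3.13 × 3.81/(65.20 + 3.81) = 0.1728 V.
Looking into X with the source shorted: R_th = R1·R2/(R1+R2) = 65.20 × 3.81/69.01 = 3.600 kΩ.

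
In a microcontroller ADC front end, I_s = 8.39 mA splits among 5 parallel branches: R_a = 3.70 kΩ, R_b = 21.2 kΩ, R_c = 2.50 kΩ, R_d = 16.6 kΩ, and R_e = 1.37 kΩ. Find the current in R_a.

Total conductance ΣG = 1/3.70 + 1/21.2 + 1/2.50 + 1/16.6 + 1/1.37 = 1.508 (units of 1/kΩ).
Current divider: I(R_a) = I_s · G_k/ΣG = 8.39 × (0.2703/1.508) = 8.39 × 0.1793 = 1.504 mA.

I ≈ 1.50 mA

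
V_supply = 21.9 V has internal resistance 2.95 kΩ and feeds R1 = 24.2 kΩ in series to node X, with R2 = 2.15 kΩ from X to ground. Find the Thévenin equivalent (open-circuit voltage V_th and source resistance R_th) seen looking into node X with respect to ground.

V_th ≈ 1.61 V, R_th ≈ 1.99 kΩ

R1' = 2.95 + 24.2 = 27.15 kΩ (source resistance + R1).
With X open, the divider is unloaded: V_th = 21.9 × 2.15/29.30 = 1.607 V.
Looking into X with the source shorted: R_th = R1'·R2/(R1'+R2) = 27.15 × 2.15/29.30 = 1.992 kΩ.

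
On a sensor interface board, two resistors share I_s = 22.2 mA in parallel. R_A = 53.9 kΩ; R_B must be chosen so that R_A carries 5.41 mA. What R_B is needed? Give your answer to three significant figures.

In a two-way split, I_A/I_s = R_B/(R_A + R_B).
With f = 0.2437, R_B = R_A · f/(1−f) = 53.9 × 0.3222 = 17.37 kΩ.

R_B ≈ 17.4 kΩ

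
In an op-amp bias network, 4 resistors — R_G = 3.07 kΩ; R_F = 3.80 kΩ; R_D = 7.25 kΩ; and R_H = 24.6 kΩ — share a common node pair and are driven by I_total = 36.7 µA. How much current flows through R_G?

ΣG = 1/3.07 + 1/3.80 + 1/7.25 + 1/24.6 = 0.7675.
By the current-divider rule, I = I_total · G_k/ΣG = 36.7 × 0.4244 = 15.58 µA.

I ≈ 15.6 µA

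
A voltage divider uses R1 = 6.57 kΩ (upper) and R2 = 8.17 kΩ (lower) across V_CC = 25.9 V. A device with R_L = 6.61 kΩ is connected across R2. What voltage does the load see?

The load sits in parallel with R2, giving an effective lower resistance R2' = R2·R_L/(R2+R_L) = 3.654 kΩ.
Then V_out = V_CC · R2'/(R1 + R2') = 25.9 × 3.654/10.22 = 9.256 V.
(Unloaded it would be 14.4 V; the load pulls it down.)

V_out ≈ 9.26 V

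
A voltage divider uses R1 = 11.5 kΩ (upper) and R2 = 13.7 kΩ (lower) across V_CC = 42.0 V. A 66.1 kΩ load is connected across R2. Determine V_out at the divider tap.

R2 ‖ R_L = (13.7 × 66.1)/(13.7 + 66.1) = 11.35 kΩ.
Now apply the divider: V_out = 42.0 × 0.4967 = 20.86 V.

V_out ≈ 20.9 V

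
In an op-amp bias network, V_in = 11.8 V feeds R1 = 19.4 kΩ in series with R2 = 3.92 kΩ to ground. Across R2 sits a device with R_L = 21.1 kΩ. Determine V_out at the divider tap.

R2 ‖ R_L = (3.92 × 21.1)/(3.92 + 21.1) = 3.306 kΩ.
Now apply the divider: V_out = 11.8 × 0.1456 = 1.718 V.

V_out ≈ 1.72 V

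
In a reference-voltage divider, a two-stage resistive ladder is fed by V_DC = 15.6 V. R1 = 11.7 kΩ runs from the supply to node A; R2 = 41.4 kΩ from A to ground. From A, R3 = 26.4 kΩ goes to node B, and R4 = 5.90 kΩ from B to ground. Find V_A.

V_A ≈ 9.48 V

Node A sees R2 in parallel with the series input of stage 2, R3 + R4 = 32.30 kΩ.
Effective lower resistance at A: R2 ‖ 32.30 = 18.14 kΩ.
V_A = 15.6 × 18.14/(11.7 + 18.14) = 9.484 V.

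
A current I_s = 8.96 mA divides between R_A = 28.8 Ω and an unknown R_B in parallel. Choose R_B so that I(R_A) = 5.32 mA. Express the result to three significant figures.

R_B ≈ 42.1 Ω

Two-branch current divider: I_A = I_s · R_B/(R_A + R_B).
5.32/8.96 = R_B/(R_A + R_B) → R_B = R_A · (0.5938)/(1 − 0.5938) = 28.8 × 1.462 = 42.09 Ω.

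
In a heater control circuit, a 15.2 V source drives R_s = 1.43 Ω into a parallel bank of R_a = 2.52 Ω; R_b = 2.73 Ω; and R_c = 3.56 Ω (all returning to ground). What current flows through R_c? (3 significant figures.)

I ≈ 1.71 A

Combine the parallel branches: R_p = (1/2.52 + 1/2.73 + 1/3.56)⁻¹ = 0.9578 Ω.
V_A by voltage divider: V_A = 15.2 × 0.9578/(1.43 + 0.9578) = 6.097 V.
I(R_c) = V_A / R_c = 6.097/3.56 = 1.713 A.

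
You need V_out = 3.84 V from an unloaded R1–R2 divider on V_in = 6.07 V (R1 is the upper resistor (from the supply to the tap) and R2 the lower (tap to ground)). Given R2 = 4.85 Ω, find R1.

The divider ratio is R2/(R1+R2) = 3.84/6.07 = 0.6326.
R1 = R2·(1/k − 1) = 4.85 × 0.5807 = 2.817 Ω.

R1 ≈ 2.82 Ω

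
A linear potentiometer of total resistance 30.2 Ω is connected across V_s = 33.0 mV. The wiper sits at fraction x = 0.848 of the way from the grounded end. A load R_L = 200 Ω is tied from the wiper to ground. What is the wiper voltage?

The pot divides into 4.590 Ω above the wiper and 25.61 Ω below.
R_L loads the lower segment: effective lower R = 22.70 Ω.
Loaded-divider output: V_out = 33.0 × 0.8318 = 27.45 mV.

V_out ≈ 27.4 mV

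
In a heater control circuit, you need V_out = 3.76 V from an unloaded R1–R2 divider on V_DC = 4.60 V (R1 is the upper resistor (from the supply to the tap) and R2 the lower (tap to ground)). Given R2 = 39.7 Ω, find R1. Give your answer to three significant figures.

V_out/V_DC = R2/(R1+R2) = 0.8174.
R1 = R2·(1/k − 1) = 39.7 × 0.2234 = 8.869 Ω.

R1 ≈ 8.87 Ω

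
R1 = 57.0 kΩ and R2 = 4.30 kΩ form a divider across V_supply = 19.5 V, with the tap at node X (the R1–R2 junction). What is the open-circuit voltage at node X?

V_th ≈ 1.37 V

V_th is the unloaded tap voltage: V_supply · R2/(R1+R2) = 19.5 × 0.07015 = 1.368 V.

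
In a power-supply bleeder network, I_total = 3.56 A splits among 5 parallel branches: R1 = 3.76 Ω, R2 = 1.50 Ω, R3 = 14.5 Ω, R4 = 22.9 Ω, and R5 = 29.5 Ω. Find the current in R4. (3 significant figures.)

I ≈ 0.144 A

ΣG = 1/3.76 + 1/1.50 + 1/14.5 + 1/22.9 + 1/29.5 = 1.079.
R4 takes the fraction G_k/ΣG = 0.04367/1.079 = 0.04047, so I = 3.56 × 0.04047 = 0.1441 A.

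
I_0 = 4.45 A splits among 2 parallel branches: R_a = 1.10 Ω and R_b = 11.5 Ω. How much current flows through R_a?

For two parallel branches, I_k = I_0 · (other R)/(sum of R).
I(R_a) = 4.45 × 11.5/(1.10 + 11.5) = 4.45 × 0.9127 = 4.062 A.

I ≈ 4.06 A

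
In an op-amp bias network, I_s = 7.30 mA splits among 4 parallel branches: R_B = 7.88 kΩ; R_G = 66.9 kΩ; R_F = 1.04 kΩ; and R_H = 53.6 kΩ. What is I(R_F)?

I ≈ 6.26 mA

Conductances: ΣG = 1/7.88 + 1/66.9 + 1/1.04 + 1/53.6 = 1.122 (1/kΩ).
By the current-divider rule, I = I_s · G_k/ΣG = 7.30 × 0.8570 = 6.256 mA.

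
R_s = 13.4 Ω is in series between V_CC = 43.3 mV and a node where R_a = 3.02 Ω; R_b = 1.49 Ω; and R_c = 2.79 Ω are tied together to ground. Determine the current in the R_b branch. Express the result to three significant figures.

Equivalent of the parallel group: R_p = 0.7349 Ω.
V_A by voltage divider: V_A = 43.3 × 0.7349/(13.4 + 0.7349) = 2.251 mV.
I(R_b) = V_A / R_b = 2.251/1.49 = 1.511 mA.
(Equivalently: I_total = 3.063 mA, then current-divider fraction G_k/ΣG = 0.4932.)

I ≈ 1.51 mA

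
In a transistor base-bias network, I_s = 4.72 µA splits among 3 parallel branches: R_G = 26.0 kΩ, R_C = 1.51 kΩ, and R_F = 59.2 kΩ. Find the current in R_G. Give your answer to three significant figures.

I ≈ 0.253 µA

ΣG = 1/26.0 + 1/1.51 + 1/59.2 = 0.7176.
By the current-divider rule, I = I_s · G_k/ΣG = 4.72 × 0.05360 = 0.2530 µA.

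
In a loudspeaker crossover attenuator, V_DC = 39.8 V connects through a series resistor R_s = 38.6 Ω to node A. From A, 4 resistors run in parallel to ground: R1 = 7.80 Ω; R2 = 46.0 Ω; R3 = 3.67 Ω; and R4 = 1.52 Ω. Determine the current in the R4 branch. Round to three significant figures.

I ≈ 0.613 A

Combine the parallel branches: R_p = (1/7.80 + 1/46.0 + 1/3.67 + 1/1.52)⁻¹ = 0.9257 Ω.
V_A by voltage divider: V_A = 39.8 × 0.9257/(38.6 + 0.9257) = 0.9321 V.
Branch current I = V_A/R4 = 0.9321/1.52 = 0.6132 A.
(Check via current divider: I_total = 1.007 A; share G_k/ΣG = 0.6090 → same result.)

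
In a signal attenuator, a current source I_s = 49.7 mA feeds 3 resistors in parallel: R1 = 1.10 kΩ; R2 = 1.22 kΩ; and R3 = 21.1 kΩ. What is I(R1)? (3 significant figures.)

ΣG = 1/1.10 + 1/1.22 + 1/21.1 = 1.776.
By the current-divider rule, I = I_s · G_k/ΣG = 49.7 × 0.5118 = 25.44 mA.

I ≈ 25.4 mA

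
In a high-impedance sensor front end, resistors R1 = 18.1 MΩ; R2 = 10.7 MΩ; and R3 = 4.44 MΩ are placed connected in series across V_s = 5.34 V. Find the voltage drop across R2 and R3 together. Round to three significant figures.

Total series resistance ΣR = 18.1 + 10.7 + 4.44 = 33.24 MΩ.
R_{R2..R3} = 10.7 + 4.44 = 15.14 MΩ.
Voltage divider: V = V_s · (15.14 / 33.24) = 5.34 × 0.4555 = 2.432 V.

V ≈ 2.43 V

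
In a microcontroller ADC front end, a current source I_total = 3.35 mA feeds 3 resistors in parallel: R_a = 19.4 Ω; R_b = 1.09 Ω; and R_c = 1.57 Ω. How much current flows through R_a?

Conductances: ΣG = 1/19.4 + 1/1.09 + 1/1.57 = 1.606 (1/Ω).
Current divider: I(R_a) = I_total · G_k/ΣG = 3.35 × (0.05155/1.606) = 3.35 × 0.03210 = 0.1075 mA.

I ≈ 0.108 mA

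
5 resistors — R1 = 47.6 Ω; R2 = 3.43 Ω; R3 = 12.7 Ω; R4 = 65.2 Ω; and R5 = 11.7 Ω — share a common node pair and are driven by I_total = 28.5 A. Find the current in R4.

Total conductance ΣG = 1/47.6 + 1/3.43 + 1/12.7 + 1/65.2 + 1/11.7 = 0.4921 (units of 1/Ω).
Current divider: I(R4) = I_total · G_k/ΣG = 28.5 × (0.01534/0.4921) = 28.5 × 0.03117 = 0.8883 A.

I ≈ 0.888 A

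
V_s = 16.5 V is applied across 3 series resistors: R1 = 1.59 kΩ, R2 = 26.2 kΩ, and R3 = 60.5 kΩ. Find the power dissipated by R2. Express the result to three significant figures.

P ≈ 0.915 mW

The common current is I = 16.5/88.29 = 0.1869 mA.
P(R2) = I²·R2 = (0.1869)² × 26.2 = 0.9151 mW.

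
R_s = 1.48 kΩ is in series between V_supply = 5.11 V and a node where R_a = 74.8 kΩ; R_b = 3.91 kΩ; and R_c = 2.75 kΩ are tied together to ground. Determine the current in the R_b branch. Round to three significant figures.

Combine the parallel branches: R_p = (1/74.8 + 1/3.91 + 1/2.75)⁻¹ = 1.580 kΩ.
Node voltage V_A = V_supply · R_p/(R_s + R_p) = 5.11 × 0.5164 = 2.639 V.
I(R_b) = V_A / R_b = 2.639/3.91 = 0.6749 mA.

I ≈ 0.675 mA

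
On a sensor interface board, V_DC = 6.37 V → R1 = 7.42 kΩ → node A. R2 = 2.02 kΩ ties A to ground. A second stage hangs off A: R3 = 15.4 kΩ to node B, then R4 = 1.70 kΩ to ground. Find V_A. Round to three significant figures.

V_A ≈ 1.25 V

The second stage (R3 + R4 = 17.10 kΩ) loads node A in parallel with R2.
R2 ‖ (R3+R4) = 1.807 kΩ.
So V_A = 6.37 × 0.1958 = 1.247 V.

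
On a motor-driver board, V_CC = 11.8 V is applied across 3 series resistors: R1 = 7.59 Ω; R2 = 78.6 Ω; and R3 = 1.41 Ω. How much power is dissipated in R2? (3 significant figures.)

The common current is I = 11.8/87.60 = 0.1347 A.
P = I²R = 0.01814 × 78.6 = 1.426 W.

P ≈ 1.43 W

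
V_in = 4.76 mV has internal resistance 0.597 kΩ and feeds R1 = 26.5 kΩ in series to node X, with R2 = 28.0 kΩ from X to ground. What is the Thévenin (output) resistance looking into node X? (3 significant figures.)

R_th ≈ 13.8 kΩ

R1' = 0.597 + 26.5 = 27.10 kΩ (source resistance + R1).
Looking into X with the source shorted: R_th = R1'·R2/(R1'+R2) = 27.10 × 28.0/55.10 = 13.77 kΩ.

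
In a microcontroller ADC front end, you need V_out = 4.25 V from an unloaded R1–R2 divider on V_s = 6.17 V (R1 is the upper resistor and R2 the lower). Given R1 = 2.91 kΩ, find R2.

The divider ratio is R2/(R1+R2) = 4.25/6.17 = 0.6888.
So R2 = R1 · V_out/(V_s − V_out) = 2.91 × 4.25/(6.17 − 4.25) = 2.91 × 2.214 = 6.441 kΩ.

R2 ≈ 6.44 kΩ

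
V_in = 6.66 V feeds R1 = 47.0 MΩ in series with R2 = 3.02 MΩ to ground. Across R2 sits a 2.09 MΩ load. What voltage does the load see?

V_out ≈ 0.171 V

R2 ‖ R_L = (3.02 × 2.09)/(3.02 + 2.09) = 1.235 MΩ.
Voltage divider with the loaded lower leg: V_out = 6.66 × 1.235/(47.0 + 1.235) = 6.66 × 0.02561 = 0.1705 V.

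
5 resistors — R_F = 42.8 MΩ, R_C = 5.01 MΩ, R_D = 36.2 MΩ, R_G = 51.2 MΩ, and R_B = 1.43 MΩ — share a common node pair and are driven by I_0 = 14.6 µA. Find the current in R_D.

Conductances: ΣG = 1/42.8 + 1/5.01 + 1/36.2 + 1/51.2 + 1/1.43 = 0.9694 (1/MΩ).
R_D takes the fraction G_k/ΣG = 0.02762/0.9694 = 0.02850, so I = 14.6 × 0.02850 = 0.4160 µA.

I ≈ 0.416 µA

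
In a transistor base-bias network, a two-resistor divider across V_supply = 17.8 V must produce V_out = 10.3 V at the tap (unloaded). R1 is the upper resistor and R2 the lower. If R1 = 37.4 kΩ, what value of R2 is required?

Required fraction k = V_out/V_supply = 0.5787.
R2 = R1 · 0.5787/(1 − 0.5787) = 51.36 kΩ.

R2 ≈ 51.4 kΩ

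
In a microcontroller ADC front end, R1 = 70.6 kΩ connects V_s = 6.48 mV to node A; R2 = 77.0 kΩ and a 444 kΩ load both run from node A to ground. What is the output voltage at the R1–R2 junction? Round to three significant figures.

V_out ≈ 3.12 mV

The load sits in parallel with R2, giving an effective lower resistance R2' = R2·R_L/(R2+R_L) = 65.62 kΩ.
Voltage divider with the loaded lower leg: V_out = 6.48 × 65.62/(70.6 + 65.62) = 6.48 × 0.4817 = 3.122 mV.
(Unloaded it would be 3.38 mV; the load pulls it down.)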